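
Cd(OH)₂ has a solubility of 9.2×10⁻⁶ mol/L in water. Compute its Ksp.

Ksp = 3.1×10⁻¹⁵

Cd(OH)₂(s) ⇌ Cd²⁺(aq) + 2 OH⁻(aq)
Call the molar solubility s, so that [Cd²⁺] = s and [OH⁻] = 2s.
Ksp = [Cd²⁺][OH⁻]^2 = s · (2s)^2 = 4s^3
Ksp = 4 × (9.2×10⁻⁶)^3 = 3.1×10⁻¹⁵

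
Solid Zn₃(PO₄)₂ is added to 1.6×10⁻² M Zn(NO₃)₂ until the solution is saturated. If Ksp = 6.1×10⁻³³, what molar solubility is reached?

Zn₃(PO₄)₂(s) ⇌ 3 Zn²⁺(aq) + 2 PO₄³⁻(aq)
Zn²⁺ is already present at 1.6×10⁻² M. If s mol/L of Zn₃(PO₄)₂ dissolves, [PO₄³⁻] = 2s while [Zn²⁺] ≈ 1.6×10⁻² M.
Ksp = [Zn²⁺]^3[PO₄³⁻]^2 = (1.6×10⁻²)^3(2s)^2
(2s)^2 = 6.1×10⁻³³ / (1.6×10⁻²)^3 = 1.5×10⁻²⁷
s = 1.9×10⁻¹⁴ M

1.9×10⁻¹⁴ M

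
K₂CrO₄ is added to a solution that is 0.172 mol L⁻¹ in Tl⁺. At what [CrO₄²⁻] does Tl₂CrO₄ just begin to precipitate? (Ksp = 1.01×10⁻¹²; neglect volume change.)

3.41×10⁻¹¹ M

The threshold for precipitation is Q = Ksp.
Tl₂CrO₄(s) ⇌ 2 Tl⁺(aq) + CrO₄²⁻(aq)
Ksp = [Tl⁺]^2[CrO₄²⁻] = [CrO₄²⁻](0.172)^2
[CrO₄²⁻] = 1.01×10⁻¹² / (0.172)^2 = 3.41×10⁻¹¹
[CrO₄²⁻] = 3.41×10⁻¹¹ mol L⁻¹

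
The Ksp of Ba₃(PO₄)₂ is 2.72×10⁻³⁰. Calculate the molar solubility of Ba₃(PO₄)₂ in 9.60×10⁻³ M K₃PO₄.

1.03×10⁻⁹ M

Ba₃(PO₄)₂(s) ⇌ 3 Ba²⁺(aq) + 2 PO₄³⁻(aq)
PO₄³⁻ is already present at 9.60×10⁻³ M. If s mol/L of Ba₃(PO₄)₂ dissolves, [Ba²⁺] = 3s while [PO₄³⁻] ≈ 9.60×10⁻³ M.
Ksp = [Ba²⁺]^3[PO₄³⁻]^2 = (3s)^3(9.60×10⁻³)^2
(3s)^3 = 2.72×10⁻³⁰ / (9.60×10⁻³)^2 = 2.95×10⁻²⁶
s = 1.03×10⁻⁹ M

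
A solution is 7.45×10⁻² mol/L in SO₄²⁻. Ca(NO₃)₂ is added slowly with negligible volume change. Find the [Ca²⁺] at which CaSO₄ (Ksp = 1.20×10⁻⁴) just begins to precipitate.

1.61×10⁻³ M

Each salt precipitates once Q = Ksp for that salt.
CaSO₄(s) ⇌ Ca²⁺(aq) + SO₄²⁻(aq)
Ksp = [Ca²⁺][SO₄²⁻] = [Ca²⁺](7.45×10⁻²)
[Ca²⁺] = 1.20×10⁻⁴ / (7.45×10⁻²) = 1.61×10⁻³
[Ca²⁺] = 1.61×10⁻³ mol/L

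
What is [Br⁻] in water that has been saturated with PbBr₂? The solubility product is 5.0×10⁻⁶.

2.2×10⁻² M

PbBr₂(s) ⇌ Pb²⁺(aq) + 2 Br⁻(aq)
Call the molar solubility s, so that [Pb²⁺] = s and [Br⁻] = 2s.
Ksp = [Pb²⁺][Br⁻]^2 = s · (2s)^2 = 4s^3 = 5.0×10⁻⁶
s = 1.1×10⁻² mol/L
[Br⁻] = 2s = 2.2×10⁻² mol/L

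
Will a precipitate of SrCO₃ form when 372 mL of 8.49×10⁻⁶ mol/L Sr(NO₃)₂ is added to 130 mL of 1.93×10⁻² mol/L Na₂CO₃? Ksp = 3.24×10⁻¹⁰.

The combined volume is 502 mL.
[Sr²⁺] = (8.49×10⁻⁶)(372)/502 = 6.29×10⁻⁶ mol/L
[CO₃²⁻] = (1.93×10⁻²)(130)/502 = 5.00×10⁻³ mol/L
Q = [Sr²⁺][CO₃²⁻] = 3.14×10⁻⁸
Because Q > Ksp (3.14×10⁻⁸ vs 3.24×10⁻¹⁰), a precipitate of SrCO₃ forms.

Yes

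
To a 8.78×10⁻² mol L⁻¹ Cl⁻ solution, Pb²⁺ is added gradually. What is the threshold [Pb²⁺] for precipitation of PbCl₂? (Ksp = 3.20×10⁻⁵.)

4.15×10⁻³ M

Each salt precipitates once Q = Ksp for that salt.
PbCl₂(s) ⇌ Pb²⁺(aq) + 2 Cl⁻(aq)
Ksp = [Pb²⁺][Cl⁻]^2 = [Pb²⁺](8.78×10⁻²)^2
[Pb²⁺] = 3.20×10⁻⁵ / (8.78×10⁻²)^2 = 4.15×10⁻³
[Pb²⁺] = 4.15×10⁻³ mol L⁻¹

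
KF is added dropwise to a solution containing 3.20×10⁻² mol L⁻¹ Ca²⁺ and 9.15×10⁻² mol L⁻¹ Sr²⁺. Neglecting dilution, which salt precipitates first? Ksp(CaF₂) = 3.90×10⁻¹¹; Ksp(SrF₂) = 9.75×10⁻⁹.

CaF₂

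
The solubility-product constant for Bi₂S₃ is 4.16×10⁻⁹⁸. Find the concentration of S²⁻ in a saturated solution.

3.93×10⁻²⁰ M

Bi₂S₃(s) ⇌ 2 Bi³⁺(aq) + 3 S²⁻(aq)
With molar solubility s: [Bi³⁺] = 2s, [S²⁻] = 3s.
Ksp = [Bi³⁺]^2[S²⁻]^3 = (2s)^2 · (3s)^3 = 108s^5 = 4.16×10⁻⁹⁸
s = 1.31×10⁻²⁰ mol L⁻¹
[S²⁻] = 3s = 3.93×10⁻²⁰ mol L⁻¹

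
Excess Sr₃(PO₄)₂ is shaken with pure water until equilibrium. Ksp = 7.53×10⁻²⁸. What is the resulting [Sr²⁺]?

Sr₃(PO₄)₂(s) ⇌ 3 Sr²⁺(aq) + 2 PO₄³⁻(aq)
Call the molar solubility s, so that [Sr²⁺] = 3s and [PO₄³⁻] = 2s.
Ksp = [Sr²⁺]^3[PO₄³⁻]^2 = (3s)^3 · (2s)^2 = 108s^5 = 7.53×10⁻²⁸
s = 1.47×10⁻⁶ mol L⁻¹
[Sr²⁺] = 3s = 4.42×10⁻⁶ mol L⁻¹

4.42×10⁻⁶ M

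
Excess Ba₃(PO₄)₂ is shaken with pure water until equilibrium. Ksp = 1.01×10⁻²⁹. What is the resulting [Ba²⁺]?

Ba₃(PO₄)₂(s) ⇌ 3 Ba²⁺(aq) + 2 PO₄³⁻(aq)
With molar solubility s: [Ba²⁺] = 3s, [PO₄³⁻] = 2s.
Ksp = [Ba²⁺]^3[PO₄³⁻]^2 = (3s)^3 · (2s)^2 = 108s^5 = 1.01×10⁻²⁹
s = 6.23×10⁻⁷ mol L⁻¹
[Ba²⁺] = 3s = 1.87×10⁻⁶ mol L⁻¹

1.87×10⁻⁶ M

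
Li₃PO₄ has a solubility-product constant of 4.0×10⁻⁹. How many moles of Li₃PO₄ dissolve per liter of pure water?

3.5×10⁻³ M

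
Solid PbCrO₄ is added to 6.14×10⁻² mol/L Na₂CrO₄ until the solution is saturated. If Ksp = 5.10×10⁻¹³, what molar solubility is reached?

8.31×10⁻¹² M

PbCrO₄(s) ⇌ Pb²⁺(aq) + CrO₄²⁻(aq)
Let s be the solubility of PbCrO₄ here. The common ion gives [CrO₄²⁻] ≈ 6.14×10⁻² mol/L, and [Pb²⁺] = s.
Ksp = [Pb²⁺][CrO₄²⁻] = s(6.14×10⁻²)
s = 5.10×10⁻¹³ / (6.14×10⁻²) = 8.31×10⁻¹²
s = 8.31×10⁻¹² mol/L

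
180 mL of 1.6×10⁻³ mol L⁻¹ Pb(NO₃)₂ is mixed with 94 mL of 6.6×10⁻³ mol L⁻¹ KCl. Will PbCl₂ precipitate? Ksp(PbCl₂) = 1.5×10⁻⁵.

The combined volume is 274 mL.
[Pb²⁺] = (1.6×10⁻³)(180)/274 = 1.1×10⁻³ mol L⁻¹
[Cl⁻] = (6.6×10⁻³)(94)/274 = 2.3×10⁻³ mol L⁻¹
Q = [Pb²⁺][Cl⁻]^2 = 5.4×10⁻⁹
Q = 5.4×10⁻⁹ < Ksp = 1.5×10⁻⁵, so the solution is unsaturated and no precipitate forms.

No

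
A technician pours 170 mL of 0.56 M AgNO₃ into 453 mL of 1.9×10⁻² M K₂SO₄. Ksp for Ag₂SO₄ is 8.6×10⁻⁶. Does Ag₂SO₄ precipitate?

Total volume after mixing = 170 + 453 = 623 mL.
[Ag⁺] = (0.56)(170)/623 = 0.15 M
[SO₄²⁻] = (1.9×10⁻²)(453)/623 = 1.4×10⁻² M
Q = [Ag⁺]^2[SO₄²⁻] = 3.2×10⁻⁴
Because Q > Ksp (3.2×10⁻⁴ vs 8.6×10⁻⁶), a precipitate of Ag₂SO₄ forms.

Yes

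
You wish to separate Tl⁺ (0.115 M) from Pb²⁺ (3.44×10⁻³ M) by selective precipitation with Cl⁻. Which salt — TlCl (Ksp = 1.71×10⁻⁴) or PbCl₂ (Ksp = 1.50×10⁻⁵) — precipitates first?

Each salt precipitates once Q = Ksp for that salt.
For TlCl: [Cl⁻] = (Ksp/[Tl⁺]) = 1.49×10⁻³ M
For PbCl₂: [Cl⁻] = (Ksp/[Pb²⁺])^(1/2) = 6.60×10⁻² M
The smaller threshold [Cl⁻] is reached first, so TlCl precipitates first.

TlCl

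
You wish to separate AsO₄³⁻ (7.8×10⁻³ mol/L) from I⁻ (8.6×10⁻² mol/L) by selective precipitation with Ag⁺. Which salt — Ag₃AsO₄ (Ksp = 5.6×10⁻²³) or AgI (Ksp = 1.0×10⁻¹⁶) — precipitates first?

AgI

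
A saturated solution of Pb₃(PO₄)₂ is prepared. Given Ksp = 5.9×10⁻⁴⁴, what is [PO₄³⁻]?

1.8×10⁻⁹ M

Pb₃(PO₄)₂(s) ⇌ 3 Pb²⁺(aq) + 2 PO₄³⁻(aq)
With molar solubility s: [Pb²⁺] = 3s, [PO₄³⁻] = 2s.
Ksp = [Pb²⁺]^3[PO₄³⁻]^2 = (3s)^3 · (2s)^2 = 108s^5 = 5.9×10⁻⁴⁴
s = 8.9×10⁻¹⁰ mol L⁻¹
[PO₄³⁻] = 2s = 1.8×10⁻⁹ mol L⁻¹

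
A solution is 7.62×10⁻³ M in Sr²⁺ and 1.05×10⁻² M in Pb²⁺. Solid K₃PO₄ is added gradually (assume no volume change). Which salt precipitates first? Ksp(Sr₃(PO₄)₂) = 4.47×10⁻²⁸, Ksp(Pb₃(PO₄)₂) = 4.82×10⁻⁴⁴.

Pb₃(PO₄)₂

Precipitation of each salt begins when its ion product equals Ksp.
For Sr₃(PO₄)₂: [PO₄³⁻] = (Ksp/[Sr²⁺]^3)^(1/2) = 3.18×10⁻¹¹ M
For Pb₃(PO₄)₂: [PO₄³⁻] = (Ksp/[Pb²⁺]^3)^(1/2) = 2.04×10⁻¹⁹ M
The smaller threshold [PO₄³⁻] is reached first, so Pb₃(PO₄)₂ precipitates first.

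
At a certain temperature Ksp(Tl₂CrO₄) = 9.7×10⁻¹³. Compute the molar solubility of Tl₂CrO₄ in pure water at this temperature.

6.2×10⁻⁵ M

Tl₂CrO₄(s) ⇌ 2 Tl⁺(aq) + CrO₄²⁻(aq)
Let s be the molar solubility. Then [Tl⁺] = 2s and [CrO₄²⁻] = s.
Ksp = [Tl⁺]^2[CrO₄²⁻] = (2s)^2 · s = 4s^3
4s^3 = 9.7×10⁻¹³  ⇒  s^3 = 2.4×10⁻¹³
Taking the 3rd root, s = 6.2×10⁻⁵ mol L⁻¹.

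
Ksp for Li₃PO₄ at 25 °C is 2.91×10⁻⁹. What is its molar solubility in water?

Li₃PO₄(s) ⇌ 3 Li⁺(aq) + PO₄³⁻(aq)
With molar solubility s: [Li⁺] = 3s, [PO₄³⁻] = s.
Ksp = [Li⁺]^3[PO₄³⁻] = (3s)^3 · s = 27s^4
27s^4 = 2.91×10⁻⁹  ⇒  s^4 = 1.08×10⁻¹⁰
s = 3.22×10⁻³ M

3.22×10⁻³ M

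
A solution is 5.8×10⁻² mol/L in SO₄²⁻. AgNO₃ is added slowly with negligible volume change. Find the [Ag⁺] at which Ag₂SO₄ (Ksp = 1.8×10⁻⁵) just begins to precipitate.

1.8×10⁻² M

Precipitation begins when Q = Ksp.
Ag₂SO₄(s) ⇌ 2 Ag⁺(aq) + SO₄²⁻(aq)
Ksp = [Ag⁺]^2[SO₄²⁻] = [Ag⁺]^2(5.8×10⁻²)
[Ag⁺]^2 = 1.8×10⁻⁵ / (5.8×10⁻²) = 3.1×10⁻⁴
[Ag⁺] = 1.8×10⁻² mol/L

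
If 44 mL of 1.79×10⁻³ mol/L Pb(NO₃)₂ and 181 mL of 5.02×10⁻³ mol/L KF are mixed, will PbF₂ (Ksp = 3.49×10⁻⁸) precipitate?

No

The combined volume is 225 mL.
[Pb²⁺] = (1.79×10⁻³)(44)/225 = 3.50×10⁻⁴ mol/L
[F⁻] = (5.02×10⁻³)(181)/225 = 4.04×10⁻³ mol/L
Q = [Pb²⁺][F⁻]^2 = 5.71×10⁻⁹
Q = 5.71×10⁻⁹ < Ksp = 3.49×10⁻⁸, so the solution is unsaturated and no precipitate forms.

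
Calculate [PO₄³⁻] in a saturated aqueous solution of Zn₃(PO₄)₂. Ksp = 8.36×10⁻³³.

3.01×10⁻⁷ M

Zn₃(PO₄)₂(s) ⇌ 3 Zn²⁺(aq) + 2 PO₄³⁻(aq)
Call the molar solubility s, so that [Zn²⁺] = 3s and [PO₄³⁻] = 2s.
Ksp = [Zn²⁺]^3[PO₄³⁻]^2 = (3s)^3 · (2s)^2 = 108s^5 = 8.36×10⁻³³
s = 1.51×10⁻⁷ mol/L
[PO₄³⁻] = 2s = 3.01×10⁻⁷ mol/L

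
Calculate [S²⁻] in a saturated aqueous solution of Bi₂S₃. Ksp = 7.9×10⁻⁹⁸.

4.5×10⁻²⁰ M

Bi₂S₃(s) ⇌ 2 Bi³⁺(aq) + 3 S²⁻(aq)
With molar solubility s: [Bi³⁺] = 2s, [S²⁻] = 3s.
Ksp = [Bi³⁺]^2[S²⁻]^3 = (2s)^2 · (3s)^3 = 108s^5 = 7.9×10⁻⁹⁸
s = 1.5×10⁻²⁰ M
[S²⁻] = 3s = 4.5×10⁻²⁰ M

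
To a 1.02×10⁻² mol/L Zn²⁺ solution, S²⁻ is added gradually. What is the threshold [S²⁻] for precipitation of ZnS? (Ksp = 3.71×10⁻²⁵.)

3.64×10⁻²³ M

Precipitation begins when Q = Ksp.
ZnS(s) ⇌ Zn²⁺(aq) + S²⁻(aq)
Ksp = [Zn²⁺][S²⁻] = [S²⁻](1.02×10⁻²)
[S²⁻] = 3.71×10⁻²⁵ / (1.02×10⁻²) = 3.64×10⁻²³
[S²⁻] = 3.64×10⁻²³ mol/L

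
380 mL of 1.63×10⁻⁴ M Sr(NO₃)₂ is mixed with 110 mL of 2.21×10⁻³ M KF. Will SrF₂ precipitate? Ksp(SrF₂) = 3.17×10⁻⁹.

No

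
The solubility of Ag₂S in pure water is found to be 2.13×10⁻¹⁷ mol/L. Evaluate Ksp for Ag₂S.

Ag₂S(s) ⇌ 2 Ag⁺(aq) + S²⁻(aq)
For each mole of Ag₂S that dissolves per liter, [Ag⁺] = 2s and [S²⁻] = s; let s denote this solubility.
Ksp = [Ag⁺]^2[S²⁻] = (2s)^2 · s = 4s^3
Ksp = 4 × (2.13×10⁻¹⁷)^3 = 3.87×10⁻⁵⁰

Ksp = 3.87×10⁻⁵⁰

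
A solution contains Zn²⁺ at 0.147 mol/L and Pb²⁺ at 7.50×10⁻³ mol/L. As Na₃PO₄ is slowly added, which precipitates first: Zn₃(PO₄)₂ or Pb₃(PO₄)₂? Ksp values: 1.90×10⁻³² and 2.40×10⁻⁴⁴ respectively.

Pb₃(PO₄)₂

Each salt precipitates once Q = Ksp for that salt.
For Zn₃(PO₄)₂: [PO₄³⁻] = (Ksp/[Zn²⁺]^3)^(1/2) = 2.45×10⁻¹⁵ mol/L
For Pb₃(PO₄)₂: [PO₄³⁻] = (Ksp/[Pb²⁺]^3)^(1/2) = 2.39×10⁻¹⁹ mol/L
Since Pb₃(PO₄)₂ needs less PO₄³⁻ to reach saturation, it precipitates first.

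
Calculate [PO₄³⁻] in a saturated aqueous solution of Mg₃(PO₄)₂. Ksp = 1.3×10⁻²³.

2.1×10⁻⁵ M

Mg₃(PO₄)₂(s) ⇌ 3 Mg²⁺(aq) + 2 PO₄³⁻(aq)
With molar solubility s: [Mg²⁺] = 3s, [PO₄³⁻] = 2s.
Ksp = [Mg²⁺]^3[PO₄³⁻]^2 = (3s)^3 · (2s)^2 = 108s^5 = 1.3×10⁻²³
s = 1.0×10⁻⁵ mol/L
[PO₄³⁻] = 2s = 2.1×10⁻⁵ mol/L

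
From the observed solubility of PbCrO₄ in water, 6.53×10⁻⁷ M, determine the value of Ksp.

PbCrO₄(s) ⇌ Pb²⁺(aq) + CrO₄²⁻(aq)
Call the molar solubility s, so that [Pb²⁺] = s and [CrO₄²⁻] = s.
Ksp = [Pb²⁺][CrO₄²⁻] = s · s = s^2
Ksp = (6.53×10⁻⁷)^2 = 4.26×10⁻¹³

Ksp = 4.26×10⁻¹³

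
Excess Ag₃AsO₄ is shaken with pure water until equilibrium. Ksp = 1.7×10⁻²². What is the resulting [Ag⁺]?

Ag₃AsO₄(s) ⇌ 3 Ag⁺(aq) + AsO₄³⁻(aq)
For each mole of Ag₃AsO₄ that dissolves per liter, [Ag⁺] = 3s and [AsO₄³⁻] = s; let s denote this solubility.
Ksp = [Ag⁺]^3[AsO₄³⁻] = (3s)^3 · s = 27s^4 = 1.7×10⁻²²
s = 1.6×10⁻⁶ M
[Ag⁺] = 3s = 4.8×10⁻⁶ M

4.8×10⁻⁶ M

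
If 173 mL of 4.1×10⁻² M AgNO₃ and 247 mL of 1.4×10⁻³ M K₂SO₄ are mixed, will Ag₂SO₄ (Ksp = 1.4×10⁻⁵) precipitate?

No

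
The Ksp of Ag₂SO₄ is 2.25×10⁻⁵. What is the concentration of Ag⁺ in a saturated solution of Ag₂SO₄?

3.56×10⁻² M

Ag₂SO₄(s) ⇌ 2 Ag⁺(aq) + SO₄²⁻(aq)
For each mole of Ag₂SO₄ that dissolves per liter, [Ag⁺] = 2s and [SO₄²⁻] = s; let s denote this solubility.
Ksp = [Ag⁺]^2[SO₄²⁻] = (2s)^2 · s = 4s^3 = 2.25×10⁻⁵
s = 1.78×10⁻² M
[Ag⁺] = 2s = 3.56×10⁻² M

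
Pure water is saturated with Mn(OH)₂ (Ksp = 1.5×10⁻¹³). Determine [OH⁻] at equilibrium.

Mn(OH)₂(s) ⇌ Mn²⁺(aq) + 2 OH⁻(aq)
With molar solubility s: [Mn²⁺] = s, [OH⁻] = 2s.
Ksp = [Mn²⁺][OH⁻]^2 = s · (2s)^2 = 4s^3 = 1.5×10⁻¹³
s = 3.3×10⁻⁵ mol/L
[OH⁻] = 2s = 6.7×10⁻⁵ mol/L

6.7×10⁻⁵ M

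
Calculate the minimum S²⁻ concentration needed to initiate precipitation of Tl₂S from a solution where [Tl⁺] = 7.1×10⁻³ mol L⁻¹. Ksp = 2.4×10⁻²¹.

4.8×10⁻¹⁷ M

Each salt precipitates once Q = Ksp for that salt.
Tl₂S(s) ⇌ 2 Tl⁺(aq) + S²⁻(aq)
Ksp = [Tl⁺]^2[S²⁻] = [S²⁻](7.1×10⁻³)^2
[S²⁻] = 2.4×10⁻²¹ / (7.1×10⁻³)^2 = 4.8×10⁻¹⁷
[S²⁻] = 4.8×10⁻¹⁷ mol L⁻¹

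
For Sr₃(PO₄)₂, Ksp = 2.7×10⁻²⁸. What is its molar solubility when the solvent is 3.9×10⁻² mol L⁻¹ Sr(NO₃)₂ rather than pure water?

1.1×10⁻¹² M

Sr₃(PO₄)₂(s) ⇌ 3 Sr²⁺(aq) + 2 PO₄³⁻(aq)
Sr²⁺ is already present at 3.9×10⁻² mol L⁻¹. If s mol/L of Sr₃(PO₄)₂ dissolves, [PO₄³⁻] = 2s while [Sr²⁺] ≈ 3.9×10⁻² mol L⁻¹.
Ksp = [Sr²⁺]^3[PO₄³⁻]^2 = (3.9×10⁻²)^3(2s)^2
(2s)^2 = 2.7×10⁻²⁸ / (3.9×10⁻²)^3 = 4.6×10⁻²⁴
s = 1.1×10⁻¹² mol L⁻¹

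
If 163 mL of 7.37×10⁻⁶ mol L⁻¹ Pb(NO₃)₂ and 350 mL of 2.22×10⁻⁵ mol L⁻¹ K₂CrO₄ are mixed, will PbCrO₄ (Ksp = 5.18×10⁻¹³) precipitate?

Yes

After mixing, V = 163 mL + 350 mL = 513 mL.
[Pb²⁺] = (7.37×10⁻⁶)(163)/513 = 2.34×10⁻⁶ mol L⁻¹
[CrO₄²⁻] = (2.22×10⁻⁵)(350)/513 = 1.51×10⁻⁵ mol L⁻¹
Q = [Pb²⁺][CrO₄²⁻] = 3.55×10⁻¹¹
Since Q (3.55×10⁻¹¹) exceeds Ksp (5.18×10⁻¹³), PbCrO₄ will precipitate.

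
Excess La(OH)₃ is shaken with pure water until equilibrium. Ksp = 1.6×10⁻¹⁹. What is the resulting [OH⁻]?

La(OH)₃(s) ⇌ La³⁺(aq) + 3 OH⁻(aq)
For each mole of La(OH)₃ that dissolves per liter, [La³⁺] = s and [OH⁻] = 3s; let s denote this solubility.
Ksp = [La³⁺][OH⁻]^3 = s · (3s)^3 = 27s^4 = 1.6×10⁻¹⁹
s = 8.8×10⁻⁶ M
[OH⁻] = 3s = 2.6×10⁻⁵ M

2.6×10⁻⁵ M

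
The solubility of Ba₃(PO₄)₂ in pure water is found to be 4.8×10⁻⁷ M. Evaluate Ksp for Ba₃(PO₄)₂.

Ba₃(PO₄)₂(s) ⇌ 3 Ba²⁺(aq) + 2 PO₄³⁻(aq)
Let s be the molar solubility. Then [Ba²⁺] = 3s and [PO₄³⁻] = 2s.
Ksp = [Ba²⁺]^3[PO₄³⁻]^2 = (3s)^3 · (2s)^2 = 108s^5
Ksp = 108 × (4.8×10⁻⁷)^5 = 2.8×10⁻³⁰

Ksp = 2.8×10⁻³⁰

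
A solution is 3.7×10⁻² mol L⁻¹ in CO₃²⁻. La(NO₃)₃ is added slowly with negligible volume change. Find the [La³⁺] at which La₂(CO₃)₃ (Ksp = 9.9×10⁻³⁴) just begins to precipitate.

4.4×10⁻¹⁵ M

Precipitation of each salt begins when its ion product equals Ksp.
La₂(CO₃)₃(s) ⇌ 2 La³⁺(aq) + 3 CO₃²⁻(aq)
Ksp = [La³⁺]^2[CO₃²⁻]^3 = [La³⁺]^2(3.7×10⁻²)^3
[La³⁺]^2 = 9.9×10⁻³⁴ / (3.7×10⁻²)^3 = 2.0×10⁻²⁹
[La³⁺] = 4.4×10⁻¹⁵ mol L⁻¹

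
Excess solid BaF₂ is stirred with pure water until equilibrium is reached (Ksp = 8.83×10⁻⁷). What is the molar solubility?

BaF₂(s) ⇌ Ba²⁺(aq) + 2 F⁻(aq)
Call the molar solubility s, so that [Ba²⁺] = s and [F⁻] = 2s.
Ksp = [Ba²⁺][F⁻]^2 = s · (2s)^2 = 4s^3
4s^3 = 8.83×10⁻⁷  ⇒  s^3 = 2.21×10⁻⁷
s = (2.21×10⁻⁷)^(1/3) = 6.04×10⁻³ mol/L

6.04×10⁻³ M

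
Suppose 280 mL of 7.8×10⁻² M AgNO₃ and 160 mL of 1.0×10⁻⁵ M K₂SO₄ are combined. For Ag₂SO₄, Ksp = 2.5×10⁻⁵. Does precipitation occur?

The combined volume is 440 mL.
[Ag⁺] = (7.8×10⁻²)(280)/440 = 5.0×10⁻² M
[SO₄²⁻] = (1.0×10⁻⁵)(160)/440 = 3.6×10⁻⁶ M
Q = [Ag⁺]^2[SO₄²⁻] = 9.0×10⁻⁹
Q = 9.0×10⁻⁹ < Ksp = 2.5×10⁻⁵, so the solution is unsaturated and no precipitate forms.

No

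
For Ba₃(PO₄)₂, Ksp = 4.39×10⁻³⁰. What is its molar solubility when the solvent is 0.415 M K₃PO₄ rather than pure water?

9.81×10⁻¹¹ M

Ba₃(PO₄)₂(s) ⇌ 3 Ba²⁺(aq) + 2 PO₄³⁻(aq)
Let s be the solubility of Ba₃(PO₄)₂ here. The common ion gives [PO₄³⁻] ≈ 0.415 M, and [Ba²⁺] = 3s.
Ksp = [Ba²⁺]^3[PO₄³⁻]^2 = (3s)^3(0.415)^2
(3s)^3 = 4.39×10⁻³⁰ / (0.415)^2 = 2.55×10⁻²⁹
s = 9.81×10⁻¹¹ M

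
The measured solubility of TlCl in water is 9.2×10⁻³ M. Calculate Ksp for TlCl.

TlCl(s) ⇌ Tl⁺(aq) + Cl⁻(aq)
For each mole of TlCl that dissolves per liter, [Tl⁺] = s and [Cl⁻] = s; let s denote this solubility.
Ksp = [Tl⁺][Cl⁻] = s · s = s^2
Ksp = (9.2×10⁻³)^2 = 8.5×10⁻⁵

Ksp = 8.5×10⁻⁵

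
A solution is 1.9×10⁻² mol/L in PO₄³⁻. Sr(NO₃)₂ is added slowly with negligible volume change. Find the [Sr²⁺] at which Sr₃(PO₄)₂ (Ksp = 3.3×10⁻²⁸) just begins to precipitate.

9.7×10⁻⁹ M

The threshold for precipitation is Q = Ksp.
Sr₃(PO₄)₂(s) ⇌ 3 Sr²⁺(aq) + 2 PO₄³⁻(aq)
Ksp = [Sr²⁺]^3[PO₄³⁻]^2 = [Sr²⁺]^3(1.9×10⁻²)^2
[Sr²⁺]^3 = 3.3×10⁻²⁸ / (1.9×10⁻²)^2 = 9.1×10⁻²⁵
[Sr²⁺] = 9.7×10⁻⁹ mol/L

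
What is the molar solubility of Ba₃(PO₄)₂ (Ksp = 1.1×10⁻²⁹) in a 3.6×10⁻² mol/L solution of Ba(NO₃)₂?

2.4×10⁻¹³ M

Ba₃(PO₄)₂(s) ⇌ 3 Ba²⁺(aq) + 2 PO₄³⁻(aq)
Ba²⁺ is already present at 3.6×10⁻² mol/L. If s mol/L of Ba₃(PO₄)₂ dissolves, [PO₄³⁻] = 2s while [Ba²⁺] ≈ 3.6×10⁻² mol/L.
Ksp = [Ba²⁺]^3[PO₄³⁻]^2 = (3.6×10⁻²)^3(2s)^2
(2s)^2 = 1.1×10⁻²⁹ / (3.6×10⁻²)^3 = 2.4×10⁻²⁵
s = 2.4×10⁻¹³ mol/L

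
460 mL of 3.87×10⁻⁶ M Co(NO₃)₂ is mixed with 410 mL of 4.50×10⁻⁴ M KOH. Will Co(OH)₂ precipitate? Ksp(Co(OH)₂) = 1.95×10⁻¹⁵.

Yes

The combined volume is 870 mL.
[Co²⁺] = (3.87×10⁻⁶)(460)/870 = 2.05×10⁻⁶ M
[OH⁻] = (4.50×10⁻⁴)(410)/870 = 2.12×10⁻⁴ M
Q = [Co²⁺][OH⁻]^2 = 9.20×10⁻¹⁴
Since Q (9.20×10⁻¹⁴) exceeds Ksp (1.95×10⁻¹⁵), Co(OH)₂ will precipitate.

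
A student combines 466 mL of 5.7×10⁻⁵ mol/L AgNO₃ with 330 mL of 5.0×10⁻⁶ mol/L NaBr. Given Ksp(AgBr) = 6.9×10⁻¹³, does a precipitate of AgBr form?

Yes

Total volume after mixing = 466 + 330 = 796 mL.
[Ag⁺] = (5.7×10⁻⁵)(466)/796 = 3.3×10⁻⁵ mol/L
[Br⁻] = (5.0×10⁻⁶)(330)/796 = 2.1×10⁻⁶ mol/L
Q = [Ag⁺][Br⁻] = 6.9×10⁻¹¹
Since Q (6.9×10⁻¹¹) exceeds Ksp (6.9×10⁻¹³), AgBr will precipitate.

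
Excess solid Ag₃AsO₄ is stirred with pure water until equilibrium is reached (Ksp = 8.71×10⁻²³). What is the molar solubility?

1.34×10⁻⁶ M

Ag₃AsO₄(s) ⇌ 3 Ag⁺(aq) + AsO₄³⁻(aq)
Let s be the molar solubility. Then [Ag⁺] = 3s and [AsO₄³⁻] = s.
Ksp = [Ag⁺]^3[AsO₄³⁻] = (3s)^3 · s = 27s^4
27s^4 = 8.71×10⁻²³  ⇒  s^4 = 3.23×10⁻²⁴
s = (3.23×10⁻²⁴)^(1/4) = 1.34×10⁻⁶ mol L⁻¹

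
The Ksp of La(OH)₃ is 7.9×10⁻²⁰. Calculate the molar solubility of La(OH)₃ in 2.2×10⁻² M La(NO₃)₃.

La(OH)₃(s) ⇌ La³⁺(aq) + 3 OH⁻(aq)
Let s be the solubility of La(OH)₃ here. The common ion gives [La³⁺] ≈ 2.2×10⁻² M, and [OH⁻] = 3s.
Ksp = [La³⁺][OH⁻]^3 = (2.2×10⁻²)(3s)^3
(3s)^3 = 7.9×10⁻²⁰ / (2.2×10⁻²) = 3.6×10⁻¹⁸
s = 5.1×10⁻⁷ M

5.1×10⁻⁷ M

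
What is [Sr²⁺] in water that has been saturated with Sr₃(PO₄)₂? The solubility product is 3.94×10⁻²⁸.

3.89×10⁻⁶ M

Sr₃(PO₄)₂(s) ⇌ 3 Sr²⁺(aq) + 2 PO₄³⁻(aq)
With molar solubility s: [Sr²⁺] = 3s, [PO₄³⁻] = 2s.
Ksp = [Sr²⁺]^3[PO₄³⁻]^2 = (3s)^3 · (2s)^2 = 108s^5 = 3.94×10⁻²⁸
s = 1.30×10⁻⁶ mol/L
[Sr²⁺] = 3s = 3.89×10⁻⁶ mol/L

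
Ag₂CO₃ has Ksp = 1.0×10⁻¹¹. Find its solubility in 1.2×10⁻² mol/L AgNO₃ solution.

Ag₂CO₃(s) ⇌ 2 Ag⁺(aq) + CO₃²⁻(aq)
With Ag⁺ already at 1.2×10⁻² mol/L and s small, take [Ag⁺] ≈ 1.2×10⁻² mol/L and [CO₃²⁻] = s.
Ksp = [Ag⁺]^2[CO₃²⁻] = (1.2×10⁻²)^2s
s = 1.0×10⁻¹¹ / (1.2×10⁻²)^2 = 6.9×10⁻⁸
s = 6.9×10⁻⁸ mol/L

6.9×10⁻⁸ M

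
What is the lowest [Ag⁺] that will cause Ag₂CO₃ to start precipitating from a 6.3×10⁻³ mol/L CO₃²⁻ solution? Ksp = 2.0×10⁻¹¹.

5.6×10⁻⁵ M

Precipitation begins when Q = Ksp.
Ag₂CO₃(s) ⇌ 2 Ag⁺(aq) + CO₃²⁻(aq)
Ksp = [Ag⁺]^2[CO₃²⁻] = [Ag⁺]^2(6.3×10⁻³)
[Ag⁺]^2 = 2.0×10⁻¹¹ / (6.3×10⁻³) = 3.2×10⁻⁹
[Ag⁺] = 5.6×10⁻⁵ mol/L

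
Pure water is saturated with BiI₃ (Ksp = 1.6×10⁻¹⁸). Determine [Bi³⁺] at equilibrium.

BiI₃(s) ⇌ Bi³⁺(aq) + 3 I⁻(aq)
If s mol/L of BiI₃ dissolves, [Bi³⁺] = s and [I⁻] = 3s.
Ksp = [Bi³⁺][I⁻]^3 = s · (3s)^3 = 27s^4 = 1.6×10⁻¹⁸
s = 1.6×10⁻⁵ M
[Bi³⁺] = s = 1.6×10⁻⁵ M

1.6×10⁻⁵ M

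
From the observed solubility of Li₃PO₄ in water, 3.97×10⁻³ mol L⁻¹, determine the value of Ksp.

Ksp = 6.71×10⁻⁹

Li₃PO₄(s) ⇌ 3 Li⁺(aq) + PO₄³⁻(aq)
Call the molar solubility s, so that [Li⁺] = 3s and [PO₄³⁻] = s.
Ksp = [Li⁺]^3[PO₄³⁻] = (3s)^3 · s = 27s^4
Ksp = 27 × (3.97×10⁻³)^4 = 6.71×10⁻⁹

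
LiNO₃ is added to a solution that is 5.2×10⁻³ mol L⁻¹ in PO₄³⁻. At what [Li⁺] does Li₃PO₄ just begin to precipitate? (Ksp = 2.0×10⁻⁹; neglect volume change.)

A salt starts to precipitate once the ion product Q reaches its Ksp.
Li₃PO₄(s) ⇌ 3 Li⁺(aq) + PO₄³⁻(aq)
Ksp = [Li⁺]^3[PO₄³⁻] = [Li⁺]^3(5.2×10⁻³)
[Li⁺]^3 = 2.0×10⁻⁹ / (5.2×10⁻³) = 3.8×10⁻⁷
[Li⁺] = 7.3×10⁻³ mol L⁻¹

7.3×10⁻³ M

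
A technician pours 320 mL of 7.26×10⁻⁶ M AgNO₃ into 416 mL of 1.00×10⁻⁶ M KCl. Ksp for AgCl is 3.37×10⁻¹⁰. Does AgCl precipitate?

No

After mixing, V = 320 mL + 416 mL = 736 mL.
[Ag⁺] = (7.26×10⁻⁶)(320)/736 = 3.16×10⁻⁶ M
[Cl⁻] = (1.00×10⁻⁶)(416)/736 = 5.65×10⁻⁷ M
Q = [Ag⁺][Cl⁻] = 1.78×10⁻¹²
Since Q (1.78×10⁻¹²) is less than Ksp (3.37×10⁻¹⁰), no AgCl precipitates.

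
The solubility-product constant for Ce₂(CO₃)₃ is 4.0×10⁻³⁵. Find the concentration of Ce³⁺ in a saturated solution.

1.0×10⁻⁷ M

Ce₂(CO₃)₃(s) ⇌ 2 Ce³⁺(aq) + 3 CO₃²⁻(aq)
Call the molar solubility s, so that [Ce³⁺] = 2s and [CO₃²⁻] = 3s.
Ksp = [Ce³⁺]^2[CO₃²⁻]^3 = (2s)^2 · (3s)^3 = 108s^5 = 4.0×10⁻³⁵
s = 5.2×10⁻⁸ M
[Ce³⁺] = 2s = 1.0×10⁻⁷ M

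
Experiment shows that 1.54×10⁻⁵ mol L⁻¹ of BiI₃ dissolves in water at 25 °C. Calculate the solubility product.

BiI₃(s) ⇌ Bi³⁺(aq) + 3 I⁻(aq)
Let s be the molar solubility. Then [Bi³⁺] = s and [I⁻] = 3s.
Ksp = [Bi³⁺][I⁻]^3 = s · (3s)^3 = 27s^4
Ksp = 27 × (1.54×10⁻⁵)^4 = 1.52×10⁻¹⁸

Ksp = 1.52×10⁻¹⁸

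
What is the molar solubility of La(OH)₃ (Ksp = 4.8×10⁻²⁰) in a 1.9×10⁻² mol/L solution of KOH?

7.0×10⁻¹⁵ M

La(OH)₃(s) ⇌ La³⁺(aq) + 3 OH⁻(aq)
The solution already contains OH⁻ at 1.9×10⁻² mol/L. Let s be the molar solubility of La(OH)₃.
[OH⁻] ≈ 1.9×10⁻² mol/L (common ion dominates); [La³⁺] = s.
Ksp = [La³⁺][OH⁻]^3 = s(1.9×10⁻²)^3
s = 4.8×10⁻²⁰ / (1.9×10⁻²)^3 = 7.0×10⁻¹⁵
s = 7.0×10⁻¹⁵ mol/L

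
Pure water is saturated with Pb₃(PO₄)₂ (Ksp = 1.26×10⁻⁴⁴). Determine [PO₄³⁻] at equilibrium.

1.30×10⁻⁹ M

Pb₃(PO₄)₂(s) ⇌ 3 Pb²⁺(aq) + 2 PO₄³⁻(aq)
Call the molar solubility s, so that [Pb²⁺] = 3s and [PO₄³⁻] = 2s.
Ksp = [Pb²⁺]^3[PO₄³⁻]^2 = (3s)^3 · (2s)^2 = 108s^5 = 1.26×10⁻⁴⁴
s = 6.51×10⁻¹⁰ mol L⁻¹
[PO₄³⁻] = 2s = 1.30×10⁻⁹ mol L⁻¹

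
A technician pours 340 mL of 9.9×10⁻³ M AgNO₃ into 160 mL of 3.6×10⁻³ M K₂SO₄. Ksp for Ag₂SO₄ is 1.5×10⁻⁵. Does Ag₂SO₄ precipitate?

No

The combined volume is 500 mL.
[Ag⁺] = (9.9×10⁻³)(340)/500 = 6.7×10⁻³ M
[SO₄²⁻] = (3.6×10⁻³)(160)/500 = 1.2×10⁻³ M
Q = [Ag⁺]^2[SO₄²⁻] = 5.2×10⁻⁸
Q = 5.2×10⁻⁸ < Ksp = 1.5×10⁻⁵, so the solution is unsaturated and no precipitate forms.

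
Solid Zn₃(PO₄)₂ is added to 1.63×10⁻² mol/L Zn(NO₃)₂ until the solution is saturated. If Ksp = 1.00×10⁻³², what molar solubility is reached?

Zn₃(PO₄)₂(s) ⇌ 3 Zn²⁺(aq) + 2 PO₄³⁻(aq)
Let s be the solubility of Zn₃(PO₄)₂ here. The common ion gives [Zn²⁺] ≈ 1.63×10⁻² mol/L, and [PO₄³⁻] = 2s.
Ksp = [Zn²⁺]^3[PO₄³⁻]^2 = (1.63×10⁻²)^3(2s)^2
(2s)^2 = 1.00×10⁻³² / (1.63×10⁻²)^3 = 2.31×10⁻²⁷
s = 2.40×10⁻¹⁴ mol/L

2.40×10⁻¹⁴ M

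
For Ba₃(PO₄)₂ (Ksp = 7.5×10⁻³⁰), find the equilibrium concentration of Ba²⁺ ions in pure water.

1.8×10⁻⁶ M

Ba₃(PO₄)₂(s) ⇌ 3 Ba²⁺(aq) + 2 PO₄³⁻(aq)
Call the molar solubility s, so that [Ba²⁺] = 3s and [PO₄³⁻] = 2s.
Ksp = [Ba²⁺]^3[PO₄³⁻]^2 = (3s)^3 · (2s)^2 = 108s^5 = 7.5×10⁻³⁰
s = 5.9×10⁻⁷ M
[Ba²⁺] = 3s = 1.8×10⁻⁶ M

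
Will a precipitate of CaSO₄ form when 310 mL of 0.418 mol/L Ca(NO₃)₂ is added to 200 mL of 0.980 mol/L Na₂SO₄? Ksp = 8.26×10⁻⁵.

Yes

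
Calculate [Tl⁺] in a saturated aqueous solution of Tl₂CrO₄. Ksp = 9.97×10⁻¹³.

Tl₂CrO₄(s) ⇌ 2 Tl⁺(aq) + CrO₄²⁻(aq)
If s mol/L of Tl₂CrO₄ dissolves, [Tl⁺] = 2s and [CrO₄²⁻] = s.
Ksp = [Tl⁺]^2[CrO₄²⁻] = (2s)^2 · s = 4s^3 = 9.97×10⁻¹³
s = 6.29×10⁻⁵ mol L⁻¹
[Tl⁺] = 2s = 1.26×10⁻⁴ mol L⁻¹

1.26×10⁻⁴ M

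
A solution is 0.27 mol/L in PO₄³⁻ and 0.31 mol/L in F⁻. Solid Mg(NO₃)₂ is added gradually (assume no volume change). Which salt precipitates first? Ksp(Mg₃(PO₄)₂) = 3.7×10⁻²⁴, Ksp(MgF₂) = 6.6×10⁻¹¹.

The threshold for precipitation is Q = Ksp.
For Mg₃(PO₄)₂: [Mg²⁺] = (Ksp/[PO₄³⁻]^2)^(1/3) = 3.7×10⁻⁸ mol/L
For MgF₂: [Mg²⁺] = (Ksp/[F⁻]^2) = 6.9×10⁻¹⁰ mol/L
Since MgF₂ needs less Mg²⁺ to reach saturation, it precipitates first.

MgF₂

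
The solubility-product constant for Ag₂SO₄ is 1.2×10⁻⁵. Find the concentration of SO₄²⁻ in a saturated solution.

Ag₂SO₄(s) ⇌ 2 Ag⁺(aq) + SO₄²⁻(aq)
For each mole of Ag₂SO₄ that dissolves per liter, [Ag⁺] = 2s and [SO₄²⁻] = s; let s denote this solubility.
Ksp = [Ag⁺]^2[SO₄²⁻] = (2s)^2 · s = 4s^3 = 1.2×10⁻⁵
s = 1.4×10⁻² M
[SO₄²⁻] = s = 1.4×10⁻² M

1.4×10⁻² M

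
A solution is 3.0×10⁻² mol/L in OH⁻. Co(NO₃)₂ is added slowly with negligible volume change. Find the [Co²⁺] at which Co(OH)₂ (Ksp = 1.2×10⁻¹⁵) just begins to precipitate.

1.3×10⁻¹² M

Each salt precipitates once Q = Ksp for that salt.
Co(OH)₂(s) ⇌ Co²⁺(aq) + 2 OH⁻(aq)
Ksp = [Co²⁺][OH⁻]^2 = [Co²⁺](3.0×10⁻²)^2
[Co²⁺] = 1.2×10⁻¹⁵ / (3.0×10⁻²)^2 = 1.3×10⁻¹²
[Co²⁺] = 1.3×10⁻¹² mol/L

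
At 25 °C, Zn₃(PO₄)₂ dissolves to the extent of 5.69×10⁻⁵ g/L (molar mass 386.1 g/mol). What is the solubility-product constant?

Molar solubility s = (5.69×10⁻⁵ g/L) / (386.1 g/mol) = 1.4737×10⁻⁷ mol/L
Zn₃(PO₄)₂(s) ⇌ 3 Zn²⁺(aq) + 2 PO₄³⁻(aq)
If s mol/L of Zn₃(PO₄)₂ dissolves, [Zn²⁺] = 3s and [PO₄³⁻] = 2s.
Ksp = [Zn²⁺]^3[PO₄³⁻]^2 = (3s)^3 · (2s)^2 = 108s^5
Ksp = 108 × (1.4737×10⁻⁷)^5 = 7.51×10⁻³³

Ksp = 7.51×10⁻³³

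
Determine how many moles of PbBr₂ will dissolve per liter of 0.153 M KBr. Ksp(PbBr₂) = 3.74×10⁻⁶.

PbBr₂(s) ⇌ Pb²⁺(aq) + 2 Br⁻(aq)
With Br⁻ already at 0.153 M and s small, take [Br⁻] ≈ 0.153 M and [Pb²⁺] = s.
Ksp = [Pb²⁺][Br⁻]^2 = s(0.153)^2
s = 3.74×10⁻⁶ / (0.153)^2 = 1.60×10⁻⁴
s = 1.60×10⁻⁴ M

1.60×10⁻⁴ M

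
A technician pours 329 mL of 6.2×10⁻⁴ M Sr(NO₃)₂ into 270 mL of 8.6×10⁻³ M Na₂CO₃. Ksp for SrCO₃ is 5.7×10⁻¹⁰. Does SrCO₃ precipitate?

Yes

The combined volume is 599 mL.
[Sr²⁺] = (6.2×10⁻⁴)(329)/599 = 3.4×10⁻⁴ M
[CO₃²⁻] = (8.6×10⁻³)(270)/599 = 3.9×10⁻³ M
Q = [Sr²⁺][CO₃²⁻] = 1.3×10⁻⁶
Since Q (1.3×10⁻⁶) exceeds Ksp (5.7×10⁻¹⁰), SrCO₃ will precipitate.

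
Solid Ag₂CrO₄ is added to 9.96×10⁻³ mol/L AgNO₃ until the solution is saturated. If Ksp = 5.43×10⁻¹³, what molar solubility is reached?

Ag₂CrO₄(s) ⇌ 2 Ag⁺(aq) + CrO₄²⁻(aq)
With Ag⁺ already at 9.96×10⁻³ mol/L and s small, take [Ag⁺] ≈ 9.96×10⁻³ mol/L and [CrO₄²⁻] = s.
Ksp = [Ag⁺]^2[CrO₄²⁻] = (9.96×10⁻³)^2s
s = 5.43×10⁻¹³ / (9.96×10⁻³)^2 = 5.47×10⁻⁹
s = 5.47×10⁻⁹ mol/L

5.47×10⁻⁹ M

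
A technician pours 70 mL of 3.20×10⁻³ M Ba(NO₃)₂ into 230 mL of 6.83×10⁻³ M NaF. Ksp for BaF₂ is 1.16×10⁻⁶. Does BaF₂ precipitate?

The combined volume is 300 mL.
[Ba²⁺] = (3.20×10⁻³)(70)/300 = 7.47×10⁻⁴ M
[F⁻] = (6.83×10⁻³)(230)/300 = 5.24×10⁻³ M
Q = [Ba²⁺][F⁻]^2 = 2.05×10⁻⁸
Since Q (2.05×10⁻⁸) is less than Ksp (1.16×10⁻⁶), no BaF₂ precipitates.

No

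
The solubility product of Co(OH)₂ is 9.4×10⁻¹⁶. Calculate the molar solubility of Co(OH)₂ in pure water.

6.2×10⁻⁶ M

Co(OH)₂(s) ⇌ Co²⁺(aq) + 2 OH⁻(aq)
Let s be the molar solubility. Then [Co²⁺] = s and [OH⁻] = 2s.
Ksp = [Co²⁺][OH⁻]^2 = s · (2s)^2 = 4s^3
4s^3 = 9.4×10⁻¹⁶  ⇒  s^3 = 2.4×10⁻¹⁶
s = (2.4×10⁻¹⁶)^(1/3) = 6.2×10⁻⁶ M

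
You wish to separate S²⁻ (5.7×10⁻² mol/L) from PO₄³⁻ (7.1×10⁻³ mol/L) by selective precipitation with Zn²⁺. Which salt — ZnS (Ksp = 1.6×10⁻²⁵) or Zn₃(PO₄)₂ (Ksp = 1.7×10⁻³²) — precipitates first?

Precipitation of each salt begins when its ion product equals Ksp.
For ZnS: [Zn²⁺] = (Ksp/[S²⁻]) = 2.8×10⁻²⁴ mol/L
For Zn₃(PO₄)₂: [Zn²⁺] = (Ksp/[PO₄³⁻]^2)^(1/3) = 7.0×10⁻¹⁰ mol/L
The smaller threshold [Zn²⁺] is reached first, so ZnS precipitates first.

ZnS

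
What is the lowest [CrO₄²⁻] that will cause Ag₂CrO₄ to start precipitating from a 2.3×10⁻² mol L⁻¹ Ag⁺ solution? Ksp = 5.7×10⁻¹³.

1.1×10⁻⁹ M

Each salt precipitates once Q = Ksp for that salt.
Ag₂CrO₄(s) ⇌ 2 Ag⁺(aq) + CrO₄²⁻(aq)
Ksp = [Ag⁺]^2[CrO₄²⁻] = [CrO₄²⁻](2.3×10⁻²)^2
[CrO₄²⁻] = 5.7×10⁻¹³ / (2.3×10⁻²)^2 = 1.1×10⁻⁹
[CrO₄²⁻] = 1.1×10⁻⁹ mol L⁻¹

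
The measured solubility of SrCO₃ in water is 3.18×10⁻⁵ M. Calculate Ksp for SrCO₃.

Ksp = 1.01×10⁻⁹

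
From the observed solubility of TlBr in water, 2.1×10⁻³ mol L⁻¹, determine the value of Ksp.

Ksp = 4.4×10⁻⁶

TlBr(s) ⇌ Tl⁺(aq) + Br⁻(aq)
Call the molar solubility s, so that [Tl⁺] = s and [Br⁻] = s.
Ksp = [Tl⁺][Br⁻] = s · s = s^2
Ksp = (2.1×10⁻³)^2 = 4.4×10⁻⁶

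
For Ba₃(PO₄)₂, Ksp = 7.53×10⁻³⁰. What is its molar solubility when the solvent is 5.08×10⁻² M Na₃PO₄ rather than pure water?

Ba₃(PO₄)₂(s) ⇌ 3 Ba²⁺(aq) + 2 PO₄³⁻(aq)
Let s be the solubility of Ba₃(PO₄)₂ here. The common ion gives [PO₄³⁻] ≈ 5.08×10⁻² M, and [Ba²⁺] = 3s.
Ksp = [Ba²⁺]^3[PO₄³⁻]^2 = (3s)^3(5.08×10⁻²)^2
(3s)^3 = 7.53×10⁻³⁰ / (5.08×10⁻²)^2 = 2.92×10⁻²⁷
s = 4.76×10⁻¹⁰ M

4.76×10⁻¹⁰ M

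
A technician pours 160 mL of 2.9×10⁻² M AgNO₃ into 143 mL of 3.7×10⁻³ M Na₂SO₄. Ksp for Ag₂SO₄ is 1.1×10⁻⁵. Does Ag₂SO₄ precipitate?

After mixing, V = 160 mL + 143 mL = 303 mL.
[Ag⁺] = (2.9×10⁻²)(160)/303 = 1.5×10⁻² M
[SO₄²⁻] = (3.7×10⁻³)(143)/303 = 1.7×10⁻³ M
Q = [Ag⁺]^2[SO₄²⁻] = 4.1×10⁻⁷
Q < Ksp (4.1×10⁻⁷ vs 1.1×10⁻⁵); the solution remains unsaturated and no precipitate forms.

No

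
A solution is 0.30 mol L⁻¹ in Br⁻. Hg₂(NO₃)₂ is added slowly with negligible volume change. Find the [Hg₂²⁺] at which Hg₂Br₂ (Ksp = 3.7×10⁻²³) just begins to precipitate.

A salt starts to precipitate once the ion product Q reaches its Ksp.
Hg₂Br₂(s) ⇌ Hg₂²⁺(aq) + 2 Br⁻(aq)
Ksp = [Hg₂²⁺][Br⁻]^2 = [Hg₂²⁺](0.30)^2
[Hg₂²⁺] = 3.7×10⁻²³ / (0.30)^2 = 4.1×10⁻²²
[Hg₂²⁺] = 4.1×10⁻²² mol L⁻¹

4.1×10⁻²² M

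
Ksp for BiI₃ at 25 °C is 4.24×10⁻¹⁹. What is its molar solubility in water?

BiI₃(s) ⇌ Bi³⁺(aq) + 3 I⁻(aq)
With molar solubility s: [Bi³⁺] = s, [I⁻] = 3s.
Ksp = [Bi³⁺][I⁻]^3 = s · (3s)^3 = 27s^4
27s^4 = 4.24×10⁻¹⁹  ⇒  s^4 = 1.57×10⁻²⁰
Taking the 4th root, s = 1.12×10⁻⁵ mol L⁻¹.

1.12×10⁻⁵ M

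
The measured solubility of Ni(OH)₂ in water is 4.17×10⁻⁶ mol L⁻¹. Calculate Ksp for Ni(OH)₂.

Ksp = 2.90×10⁻¹⁶

Ni(OH)₂(s) ⇌ Ni²⁺(aq) + 2 OH⁻(aq)
Call the molar solubility s, so that [Ni²⁺] = s and [OH⁻] = 2s.
Ksp = [Ni²⁺][OH⁻]^2 = s · (2s)^2 = 4s^3
Ksp = 4 × (4.17×10⁻⁶)^3 = 2.90×10⁻¹⁶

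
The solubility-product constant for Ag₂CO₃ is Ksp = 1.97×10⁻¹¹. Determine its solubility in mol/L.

1.70×10⁻⁴ M

Ag₂CO₃(s) ⇌ 2 Ag⁺(aq) + CO₃²⁻(aq)
With molar solubility s: [Ag⁺] = 2s, [CO₃²⁻] = s.
Ksp = [Ag⁺]^2[CO₃²⁻] = (2s)^2 · s = 4s^3
4s^3 = 1.97×10⁻¹¹  ⇒  s^3 = 4.93×10⁻¹²
s = 1.70×10⁻⁴ mol/L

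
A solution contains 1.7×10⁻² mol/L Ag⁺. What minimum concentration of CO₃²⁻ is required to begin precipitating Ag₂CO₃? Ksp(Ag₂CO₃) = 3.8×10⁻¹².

1.3×10⁻⁸ M

Precipitation begins when Q = Ksp.
Ag₂CO₃(s) ⇌ 2 Ag⁺(aq) + CO₃²⁻(aq)
Ksp = [Ag⁺]^2[CO₃²⁻] = [CO₃²⁻](1.7×10⁻²)^2
[CO₃²⁻] = 3.8×10⁻¹² / (1.7×10⁻²)^2 = 1.3×10⁻⁸
[CO₃²⁻] = 1.3×10⁻⁸ mol/L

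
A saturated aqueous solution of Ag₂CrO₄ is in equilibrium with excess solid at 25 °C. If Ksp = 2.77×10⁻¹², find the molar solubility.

Ag₂CrO₄(s) ⇌ 2 Ag⁺(aq) + CrO₄²⁻(aq)
If s mol/L of Ag₂CrO₄ dissolves, [Ag⁺] = 2s and [CrO₄²⁻] = s.
Ksp = [Ag⁺]^2[CrO₄²⁻] = (2s)^2 · s = 4s^3
4s^3 = 2.77×10⁻¹²  ⇒  s^3 = 6.93×10⁻¹³
Taking the 3rd root, s = 8.85×10⁻⁵ mol L⁻¹.

8.85×10⁻⁵ M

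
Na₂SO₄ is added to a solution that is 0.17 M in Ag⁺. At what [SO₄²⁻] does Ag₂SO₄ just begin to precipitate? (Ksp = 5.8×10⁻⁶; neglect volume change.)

Each salt precipitates once Q = Ksp for that salt.
Ag₂SO₄(s) ⇌ 2 Ag⁺(aq) + SO₄²⁻(aq)
Ksp = [Ag⁺]^2[SO₄²⁻] = [SO₄²⁻](0.17)^2
[SO₄²⁻] = 5.8×10⁻⁶ / (0.17)^2 = 2.0×10⁻⁴
[SO₄²⁻] = 2.0×10⁻⁴ M

2.0×10⁻⁴ M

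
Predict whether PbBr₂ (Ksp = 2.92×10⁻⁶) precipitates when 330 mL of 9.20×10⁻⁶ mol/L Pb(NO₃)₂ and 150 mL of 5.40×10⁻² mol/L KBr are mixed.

Total volume after mixing = 330 + 150 = 480 mL.
[Pb²⁺] = (9.20×10⁻⁶)(330)/480 = 6.33×10⁻⁶ mol/L
[Br⁻] = (5.40×10⁻²)(150)/480 = 1.69×10⁻² mol/L
Q = [Pb²⁺][Br⁻]^2 = 1.80×10⁻⁹
Q = 1.80×10⁻⁹ < Ksp = 2.92×10⁻⁶, so the solution is unsaturated and no precipitate forms.

No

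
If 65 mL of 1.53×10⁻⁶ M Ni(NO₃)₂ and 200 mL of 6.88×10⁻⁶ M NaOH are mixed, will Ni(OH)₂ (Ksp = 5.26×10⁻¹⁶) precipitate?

No

Total volume after mixing = 65 + 200 = 265 mL.
[Ni²⁺] = (1.53×10⁻⁶)(65)/265 = 3.75×10⁻⁷ M
[OH⁻] = (6.88×10⁻⁶)(200)/265 = 5.19×10⁻⁶ M
Q = [Ni²⁺][OH⁻]^2 = 1.01×10⁻¹⁷
Q = 1.01×10⁻¹⁷ < Ksp = 5.26×10⁻¹⁶, so the solution is unsaturated and no precipitate forms.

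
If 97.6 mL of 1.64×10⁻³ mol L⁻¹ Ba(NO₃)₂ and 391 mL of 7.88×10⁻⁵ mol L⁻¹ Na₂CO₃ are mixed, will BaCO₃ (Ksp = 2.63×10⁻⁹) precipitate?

Total volume after mixing = 97.6 + 391 = 488.6 mL.
[Ba²⁺] = (1.64×10⁻³)(97.6)/488.6 = 3.28×10⁻⁴ mol L⁻¹
[CO₃²⁻] = (7.88×10⁻⁵)(391)/488.6 = 6.31×10⁻⁵ mol L⁻¹
Q = [Ba²⁺][CO₃²⁻] = 2.07×10⁻⁸
Because Q > Ksp (2.07×10⁻⁸ vs 2.63×10⁻⁹), a precipitate of BaCO₃ forms.

Yes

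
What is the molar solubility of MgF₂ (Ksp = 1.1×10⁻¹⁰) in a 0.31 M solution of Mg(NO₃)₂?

MgF₂(s) ⇌ Mg²⁺(aq) + 2 F⁻(aq)
With Mg²⁺ already at 0.31 M and s small, take [Mg²⁺] ≈ 0.31 M and [F⁻] = 2s.
Ksp = [Mg²⁺][F⁻]^2 = (0.31)(2s)^2
(2s)^2 = 1.1×10⁻¹⁰ / (0.31) = 3.5×10⁻¹⁰
s = 9.4×10⁻⁶ M

9.4×10⁻⁶ M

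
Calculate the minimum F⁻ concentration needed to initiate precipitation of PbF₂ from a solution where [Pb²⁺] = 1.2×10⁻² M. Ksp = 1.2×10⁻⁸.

1.0×10⁻³ M

A salt starts to precipitate once the ion product Q reaches its Ksp.
PbF₂(s) ⇌ Pb²⁺(aq) + 2 F⁻(aq)
Ksp = [Pb²⁺][F⁻]^2 = [F⁻]^2(1.2×10⁻²)
[F⁻]^2 = 1.2×10⁻⁸ / (1.2×10⁻²) = 1.0×10⁻⁶
[F⁻] = 1.0×10⁻³ M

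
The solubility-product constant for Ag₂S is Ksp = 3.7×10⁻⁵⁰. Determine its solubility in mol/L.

Ag₂S(s) ⇌ 2 Ag⁺(aq) + S²⁻(aq)
Call the molar solubility s, so that [Ag⁺] = 2s and [S²⁻] = s.
Ksp = [Ag⁺]^2[S²⁻] = (2s)^2 · s = 4s^3
4s^3 = 3.7×10⁻⁵⁰  ⇒  s^3 = 9.3×10⁻⁵¹
Taking the 3rd root, s = 2.1×10⁻¹⁷ mol/L.

2.1×10⁻¹⁷ M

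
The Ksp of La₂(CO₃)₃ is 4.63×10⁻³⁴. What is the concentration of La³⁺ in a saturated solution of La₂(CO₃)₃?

1.69×10⁻⁷ M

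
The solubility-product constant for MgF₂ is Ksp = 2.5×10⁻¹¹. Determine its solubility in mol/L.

1.8×10⁻⁴ M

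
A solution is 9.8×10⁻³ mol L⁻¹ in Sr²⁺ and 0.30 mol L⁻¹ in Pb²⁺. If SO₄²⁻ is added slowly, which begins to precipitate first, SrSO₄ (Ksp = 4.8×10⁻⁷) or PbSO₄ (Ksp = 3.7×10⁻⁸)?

PbSO₄

Precipitation of each salt begins when its ion product equals Ksp.
For SrSO₄: [SO₄²⁻] = (Ksp/[Sr²⁺]) = 4.9×10⁻⁵ mol L⁻¹
For PbSO₄: [SO₄²⁻] = (Ksp/[Pb²⁺]) = 1.2×10⁻⁷ mol L⁻¹
The smaller threshold [SO₄²⁻] is reached first, so PbSO₄ precipitates first.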